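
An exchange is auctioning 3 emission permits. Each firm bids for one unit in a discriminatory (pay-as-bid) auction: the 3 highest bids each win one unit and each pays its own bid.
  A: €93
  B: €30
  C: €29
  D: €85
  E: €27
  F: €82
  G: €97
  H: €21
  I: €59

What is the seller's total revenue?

Total revenue: €275

Ordering the bids: 97 (G), 93 (A), 85 (D), 82 (F), 59 (I), …
The 3 highest are G, A, D.
Total revenue = 97 + 93 + 85 = €275.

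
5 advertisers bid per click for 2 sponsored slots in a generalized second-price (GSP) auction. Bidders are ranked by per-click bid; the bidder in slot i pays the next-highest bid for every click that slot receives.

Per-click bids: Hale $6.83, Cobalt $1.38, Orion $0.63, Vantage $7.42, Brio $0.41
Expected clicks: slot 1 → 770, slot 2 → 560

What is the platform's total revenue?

Total revenue: $6031.90

Sorting advertisers: $7.42 (Vantage) > $6.83 (Hale) > $1.38 (Cobalt) > …
Slot 1: Vantage pays $6.83 × 770 = $5259.10
Slot 2: Hale pays $1.38 × 560 = $772.80
Total = $6031.90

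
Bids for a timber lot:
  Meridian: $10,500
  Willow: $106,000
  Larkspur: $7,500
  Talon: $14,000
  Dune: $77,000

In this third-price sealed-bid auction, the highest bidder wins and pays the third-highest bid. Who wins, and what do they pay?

Bids in order: 106,000 (Willow) > 77,000 (Dune) > 14,000 (Talon) > 10,500 (Meridian) > 7,500 (Larkspur)
Willow wins; payment is bid #3 in the ranking = $14,000.

Willow pays $14,000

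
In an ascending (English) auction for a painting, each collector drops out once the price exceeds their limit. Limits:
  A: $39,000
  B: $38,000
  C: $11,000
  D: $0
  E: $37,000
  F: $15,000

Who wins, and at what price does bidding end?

A wins at $38,000

Limits in order: 39,000 (A) > 38,000 (B) > 37,000 (E) > 15,000 (F) > 11,000 (C) > 0 (D)
Bidding ends when B exits at $38,000; A takes it.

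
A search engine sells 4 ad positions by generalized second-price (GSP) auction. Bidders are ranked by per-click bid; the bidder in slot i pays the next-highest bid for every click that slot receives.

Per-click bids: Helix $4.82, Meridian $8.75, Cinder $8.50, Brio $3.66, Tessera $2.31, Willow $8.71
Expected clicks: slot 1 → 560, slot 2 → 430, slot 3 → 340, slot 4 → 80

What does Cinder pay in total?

Per-click bids in order: $8.75 (Meridian) > $8.71 (Willow) > $8.50 (Cinder) > $4.82 (Helix) > $3.66 (Brio) > …
Cinder holds slot 3 → pays next bid $4.82 × 340 clicks = $1638.80.

Cinder pays $1638.80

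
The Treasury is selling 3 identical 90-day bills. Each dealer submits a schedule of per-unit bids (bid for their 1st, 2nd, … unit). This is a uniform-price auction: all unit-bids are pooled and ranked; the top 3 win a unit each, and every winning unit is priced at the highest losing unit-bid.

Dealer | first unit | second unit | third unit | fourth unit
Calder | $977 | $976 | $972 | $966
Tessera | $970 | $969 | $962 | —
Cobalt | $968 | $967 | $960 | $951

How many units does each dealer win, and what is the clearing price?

Pooled unit-bids ranked (top 3): 977 (Calder-1), 976 (Calder-2), 972 (Calder-3)
Highest rejected unit-bid = $970.
Allocation: Calder 3.

Calder 3; clearing price $970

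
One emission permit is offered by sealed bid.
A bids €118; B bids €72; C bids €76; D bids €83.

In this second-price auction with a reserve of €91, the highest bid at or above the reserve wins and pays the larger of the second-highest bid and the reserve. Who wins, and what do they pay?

A pays €91

Sorting bids: 118 (A) > 83 (D) > 76 (C) > 72 (B)
Highest eligible bid: A at €118.
Second-highest bid €83 is below the reserve €91, so the reserve binds → payment €91.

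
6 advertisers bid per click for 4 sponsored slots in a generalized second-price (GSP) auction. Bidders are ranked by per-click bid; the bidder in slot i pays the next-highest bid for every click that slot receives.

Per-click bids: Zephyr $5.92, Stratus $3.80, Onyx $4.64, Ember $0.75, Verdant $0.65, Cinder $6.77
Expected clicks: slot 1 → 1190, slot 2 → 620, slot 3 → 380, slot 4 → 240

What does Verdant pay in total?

Verdant pays $0.00

Ranked by bid: $6.77 (Cinder) > $5.92 (Zephyr) > $4.64 (Onyx) > $3.80 (Stratus) > $0.75 (Ember) > …
Verdant ranks below slot 4 → no slot, pays nothing.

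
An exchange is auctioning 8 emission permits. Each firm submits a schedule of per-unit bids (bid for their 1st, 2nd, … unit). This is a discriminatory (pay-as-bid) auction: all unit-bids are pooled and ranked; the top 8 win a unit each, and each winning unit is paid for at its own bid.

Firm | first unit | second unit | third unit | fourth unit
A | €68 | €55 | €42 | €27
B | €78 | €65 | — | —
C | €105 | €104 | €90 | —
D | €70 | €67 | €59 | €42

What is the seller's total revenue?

Pooled unit-bids ranked (top 8): 105 (C-1), 104 (C-2), 90 (C-3), 78 (B-1), 70 (D-1), 68 (A-1), 67 (D-2), 65 (B-2)
Next rejected bid: €59 (not a price — pay-as-bid).
Each winning unit pays its own bid.
Revenue = 105 + 104 + 90 + 78 + 70 + 68 + 67 + 65 = €647.

Total revenue: €647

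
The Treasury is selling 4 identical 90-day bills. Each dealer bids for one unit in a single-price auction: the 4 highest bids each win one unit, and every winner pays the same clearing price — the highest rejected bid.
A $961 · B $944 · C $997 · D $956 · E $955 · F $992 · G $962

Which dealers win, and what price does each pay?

C, F, G, A; each pays $956

Sorting: 997 (C), 992 (F), 962 (G), 961 (A), 956 (D), 955 (E), …
Winners (4 units): C, F, G, A.
Highest unsuccessful bid: $956 → clearing price.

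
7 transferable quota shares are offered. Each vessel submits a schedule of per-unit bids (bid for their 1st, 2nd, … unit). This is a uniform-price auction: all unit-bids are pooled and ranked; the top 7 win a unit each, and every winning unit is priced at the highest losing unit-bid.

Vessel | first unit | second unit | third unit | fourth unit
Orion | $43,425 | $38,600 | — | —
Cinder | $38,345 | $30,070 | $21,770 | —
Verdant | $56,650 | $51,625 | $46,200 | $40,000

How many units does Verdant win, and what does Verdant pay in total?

All unit-bids, highest first — top 7: 56,650 (Verdant-1), 51,625 (Verdant-2), 46,200 (Verdant-3), 43,425 (Orion-1), 40,000 (Verdant-4), 38,600 (Orion-2), 38,345 (Cinder-1)
The (k+1)-th unit-bid is $30,070.
Verdant wins 4 unit(s) at $30,070 each.

Verdant: 4 units, pays $120,280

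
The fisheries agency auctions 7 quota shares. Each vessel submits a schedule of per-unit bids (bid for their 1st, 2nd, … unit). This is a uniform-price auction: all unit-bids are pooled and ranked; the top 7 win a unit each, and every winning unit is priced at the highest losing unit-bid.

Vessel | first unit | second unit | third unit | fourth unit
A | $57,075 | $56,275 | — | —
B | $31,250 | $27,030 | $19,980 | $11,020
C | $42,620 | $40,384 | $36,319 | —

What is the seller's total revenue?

Total revenue: $139,860

All unit-bids, highest first — top 7: 57,075 (A-1), 56,275 (A-2), 42,620 (C-1), 40,384 (C-2), 36,319 (C-3), 31,250 (B-1), 27,030 (B-2)
Highest rejected unit-bid = $19,980.
Allocation: A 2, B 2, C 3. Every unit priced at $19,980.
Revenue = 7 × 19,980 = $139,860.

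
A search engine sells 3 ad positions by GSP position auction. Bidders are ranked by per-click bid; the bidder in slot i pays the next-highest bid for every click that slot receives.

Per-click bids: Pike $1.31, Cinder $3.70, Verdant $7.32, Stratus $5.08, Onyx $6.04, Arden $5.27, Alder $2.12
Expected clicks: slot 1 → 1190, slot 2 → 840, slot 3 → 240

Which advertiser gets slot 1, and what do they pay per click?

Verdant; $6.04 per click

Sorting advertisers: $7.32 (Verdant) > $6.04 (Onyx) > $5.27 (Arden) > $5.08 (Stratus) > …
Slot 1 goes to the first-ranked bidder, Verdant, who pays the next bid down: $6.04/click.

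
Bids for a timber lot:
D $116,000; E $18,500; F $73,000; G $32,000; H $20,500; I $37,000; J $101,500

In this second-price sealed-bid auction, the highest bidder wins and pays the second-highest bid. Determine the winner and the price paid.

Bids ranked: 116,000 (D) > 101,500 (J) > 73,000 (F) > 37,000 (I) > 32,000 (G) > 20,500 (H) > …
D wins with the highest bid; price is set by the runner-up at $101,500.

D pays $101,500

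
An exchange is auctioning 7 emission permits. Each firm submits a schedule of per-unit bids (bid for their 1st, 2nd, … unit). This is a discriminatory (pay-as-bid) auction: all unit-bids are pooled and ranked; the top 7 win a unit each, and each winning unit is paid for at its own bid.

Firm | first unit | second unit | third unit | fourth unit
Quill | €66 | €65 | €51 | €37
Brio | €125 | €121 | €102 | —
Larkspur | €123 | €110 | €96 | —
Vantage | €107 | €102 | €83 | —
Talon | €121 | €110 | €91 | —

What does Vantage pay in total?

Vantage pays €107

Merging the schedules and taking the best 7: 125 (Brio-1), 123 (Larkspur-1), 121 (Brio-2), 121 (Talon-1), 110 (Larkspur-2), 110 (Talon-2), 107 (Vantage-1)
Next rejected bid: €102 (not a price — pay-as-bid).
Vantage's winning unit-bids: 107 = €107.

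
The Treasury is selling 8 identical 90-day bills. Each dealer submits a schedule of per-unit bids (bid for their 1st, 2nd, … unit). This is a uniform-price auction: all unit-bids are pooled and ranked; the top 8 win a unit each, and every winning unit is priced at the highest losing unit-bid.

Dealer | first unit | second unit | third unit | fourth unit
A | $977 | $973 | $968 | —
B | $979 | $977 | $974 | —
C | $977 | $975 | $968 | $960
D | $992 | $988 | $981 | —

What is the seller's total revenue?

Merging the schedules and taking the best 8: 992 (D-1), 988 (D-2), 981 (D-3), 979 (B-1), 977 (A-1), 977 (B-2), 977 (C-1), 975 (C-2)
First bid not allocated: $974.
Allocation: A 1, B 2, C 2, D 3. Every unit priced at $974.
Revenue = 8 × 974 = $7,792.

Total revenue: $7,792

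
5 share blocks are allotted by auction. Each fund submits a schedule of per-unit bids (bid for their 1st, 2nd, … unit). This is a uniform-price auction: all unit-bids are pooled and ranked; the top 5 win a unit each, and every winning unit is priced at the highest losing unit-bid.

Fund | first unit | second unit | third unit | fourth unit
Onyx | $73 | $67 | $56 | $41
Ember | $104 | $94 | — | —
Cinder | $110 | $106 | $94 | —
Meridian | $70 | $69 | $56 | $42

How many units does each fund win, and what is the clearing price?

Cinder 3, Ember 2; clearing price $73

All unit-bids, highest first — top 5: 110 (Cinder-1), 106 (Cinder-2), 104 (Ember-1), 94 (Ember-2), 94 (Cinder-3)
First bid not allocated: $73.
Allocation: Cinder 3, Ember 2.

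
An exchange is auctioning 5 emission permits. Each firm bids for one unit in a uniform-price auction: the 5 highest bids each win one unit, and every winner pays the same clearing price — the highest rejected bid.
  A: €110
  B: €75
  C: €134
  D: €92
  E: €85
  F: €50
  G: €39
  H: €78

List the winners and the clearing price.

C, A, D, E, H; each pays €75

Bids ranked high→low: 134 (C), 110 (A), 92 (D), 85 (E), 78 (H), 75 (B), 50 (F), …
The 5 highest are C, A, D, E, H.
First losing bid is B's €75, which sets the uniform price.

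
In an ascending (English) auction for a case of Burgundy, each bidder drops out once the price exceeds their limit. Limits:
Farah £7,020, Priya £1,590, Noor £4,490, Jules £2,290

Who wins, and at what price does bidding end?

Farah wins at £4,490

Sorting limits: 7,020 (Farah) > 4,490 (Noor) > 2,290 (Jules) > 1,590 (Priya)
Bidding ends when Noor exits at £4,490; Farah takes it.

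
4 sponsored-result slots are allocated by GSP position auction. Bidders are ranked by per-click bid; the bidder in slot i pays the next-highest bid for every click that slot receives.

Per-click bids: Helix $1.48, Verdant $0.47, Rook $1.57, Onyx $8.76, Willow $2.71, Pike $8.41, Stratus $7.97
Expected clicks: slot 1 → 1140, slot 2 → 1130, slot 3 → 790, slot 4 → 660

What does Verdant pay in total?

Sorting advertisers: $8.76 (Onyx) > $8.41 (Pike) > $7.97 (Stratus) > $2.71 (Willow) > $1.57 (Rook) > …
Verdant ranks below slot 4 → no slot, pays nothing.

Verdant pays $0.00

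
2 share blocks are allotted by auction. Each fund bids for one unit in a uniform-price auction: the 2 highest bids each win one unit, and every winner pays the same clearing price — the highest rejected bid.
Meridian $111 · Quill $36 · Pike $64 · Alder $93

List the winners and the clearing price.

Meridian, Alder; each pays $64

Sorting: 111 (Meridian), 93 (Alder), 64 (Pike), 36 (Quill)
Top 2: Meridian, Alder.
Clearing price = highest rejected bid = $64.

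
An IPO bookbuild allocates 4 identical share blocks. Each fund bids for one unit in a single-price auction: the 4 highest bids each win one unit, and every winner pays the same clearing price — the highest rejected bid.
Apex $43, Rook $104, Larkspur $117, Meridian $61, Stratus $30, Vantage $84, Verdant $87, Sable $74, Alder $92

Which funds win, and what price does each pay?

Bids ranked high→low: 117 (Larkspur), 104 (Rook), 92 (Alder), 87 (Verdant), 84 (Vantage), 74 (Sable), …
Top 4: Larkspur, Rook, Alder, Verdant.
Clearing price = highest rejected bid = $84.

Larkspur, Rook, Alder, Verdant; each pays $84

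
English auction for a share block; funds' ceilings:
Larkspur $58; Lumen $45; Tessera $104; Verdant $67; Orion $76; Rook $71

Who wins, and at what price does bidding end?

Tessera wins at $76

Limits in order: 104 (Tessera) > 76 (Orion) > 71 (Rook) > 67 (Verdant) > 58 (Larkspur) > 45 (Lumen)
Bidding ends when Orion exits at $76; Tessera takes it.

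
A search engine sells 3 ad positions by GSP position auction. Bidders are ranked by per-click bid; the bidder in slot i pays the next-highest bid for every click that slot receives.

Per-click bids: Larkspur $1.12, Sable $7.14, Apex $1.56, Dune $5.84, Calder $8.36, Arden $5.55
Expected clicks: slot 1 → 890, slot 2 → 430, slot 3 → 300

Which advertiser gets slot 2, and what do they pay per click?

Per-click bids in order: $8.36 (Calder) > $7.14 (Sable) > $5.84 (Dune) > $5.55 (Arden) > …
Slot 2 goes to the second-ranked bidder, Sable, who pays the next bid down: $5.84/click.

Sable; $5.84 per click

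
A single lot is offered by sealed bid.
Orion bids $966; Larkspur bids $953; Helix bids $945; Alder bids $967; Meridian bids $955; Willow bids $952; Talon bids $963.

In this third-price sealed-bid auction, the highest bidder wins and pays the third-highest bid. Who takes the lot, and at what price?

Alder pays $963

Third-price sealed-bid auction: the highest bidder wins and pays the third-highest bid.
Bids ranked: 967 (Alder) > 966 (Orion) > 963 (Talon) > 955 (Meridian) > 953 (Larkspur) > 952 (Willow) > …
Alder wins; payment is bid #3 in the ranking = $963.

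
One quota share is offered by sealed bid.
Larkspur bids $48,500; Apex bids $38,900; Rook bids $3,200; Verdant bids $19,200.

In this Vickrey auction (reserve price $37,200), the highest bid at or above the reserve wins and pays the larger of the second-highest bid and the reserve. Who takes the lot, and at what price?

Larkspur pays $38,900

Bids in order: 48,500 (Larkspur) > 38,900 (Apex) > 19,200 (Verdant) > 3,200 (Rook)
Larkspur has the top bid at or above the reserve ($48,500).
max(second-highest $38,900, reserve $37,200) = $38,900; the reserve does not bind.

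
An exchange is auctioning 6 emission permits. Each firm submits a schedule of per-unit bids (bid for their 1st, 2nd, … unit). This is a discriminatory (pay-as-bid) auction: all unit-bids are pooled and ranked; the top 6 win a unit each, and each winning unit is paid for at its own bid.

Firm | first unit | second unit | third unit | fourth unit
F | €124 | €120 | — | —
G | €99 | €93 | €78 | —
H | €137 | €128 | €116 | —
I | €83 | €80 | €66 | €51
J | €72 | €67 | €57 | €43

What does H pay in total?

H pays €381

Merging the schedules and taking the best 6: 137 (H-1), 128 (H-2), 124 (F-1), 120 (F-2), 116 (H-3), 99 (G-1)
Next rejected bid: €93 (not a price — pay-as-bid).
H's winning unit-bids: 137 + 128 + 116 = €381.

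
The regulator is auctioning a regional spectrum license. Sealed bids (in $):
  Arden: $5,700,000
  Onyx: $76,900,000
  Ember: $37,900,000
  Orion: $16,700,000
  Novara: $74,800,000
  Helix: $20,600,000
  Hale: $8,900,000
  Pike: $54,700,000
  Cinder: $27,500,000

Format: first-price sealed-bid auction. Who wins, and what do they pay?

Onyx pays $76,900,000

Rule: the highest bidder wins and pays their own bid.
Bids in order: 76,900,000 (Onyx) > 74,800,000 (Novara) > 54,700,000 (Pike) > 37,900,000 (Ember) > 27,500,000 (Cinder) > 20,600,000 (Helix) > …
Onyx is highest → pays own bid, $76,900,000.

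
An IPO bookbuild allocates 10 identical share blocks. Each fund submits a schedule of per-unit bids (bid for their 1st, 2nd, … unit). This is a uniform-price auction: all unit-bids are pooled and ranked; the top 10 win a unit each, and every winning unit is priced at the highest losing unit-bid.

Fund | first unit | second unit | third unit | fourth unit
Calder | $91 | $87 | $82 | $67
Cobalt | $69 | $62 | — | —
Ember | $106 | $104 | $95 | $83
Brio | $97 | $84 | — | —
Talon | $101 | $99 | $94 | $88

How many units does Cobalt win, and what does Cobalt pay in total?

Cobalt: 0 units, pays $0

Merging the schedules and taking the best 10: 106 (Ember-1), 104 (Ember-2), 101 (Talon-1), 99 (Talon-2), 97 (Brio-1), 95 (Ember-3), 94 (Talon-3), 91 (Calder-1), 88 (Talon-4), 87 (Calder-2)
Highest rejected unit-bid = $84.
Cobalt wins 0 unit(s) at $84 each.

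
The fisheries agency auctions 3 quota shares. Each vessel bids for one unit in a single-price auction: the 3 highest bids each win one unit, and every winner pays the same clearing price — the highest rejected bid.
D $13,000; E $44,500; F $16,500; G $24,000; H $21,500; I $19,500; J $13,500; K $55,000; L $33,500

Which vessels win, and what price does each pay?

Ordering the bids: 55,000 (K), 44,500 (E), 33,500 (L), 24,000 (G), 21,500 (H), …
Winners (3 units): K, E, L.
First losing bid is G's $24,000, which sets the uniform price.

K, E, L; each pays $24,000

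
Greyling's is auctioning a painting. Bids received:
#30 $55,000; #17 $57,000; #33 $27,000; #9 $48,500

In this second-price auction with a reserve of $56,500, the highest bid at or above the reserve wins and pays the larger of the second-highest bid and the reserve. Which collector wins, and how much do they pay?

#17 pays $56,500

Sorting bids: 57,000 (#17) > 55,000 (#30) > 48,500 (#9) > 27,000 (#33)
Highest eligible bid: #17 at $57,000.
max(second-highest $55,000, reserve $56,500) = $56,500.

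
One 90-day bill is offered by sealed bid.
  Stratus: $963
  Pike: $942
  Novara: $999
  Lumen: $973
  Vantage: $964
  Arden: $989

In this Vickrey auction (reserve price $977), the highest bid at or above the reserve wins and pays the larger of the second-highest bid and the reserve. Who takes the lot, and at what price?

Novara pays $989

Bids in order: 999 (Novara) > 989 (Arden) > 973 (Lumen) > 964 (Vantage) > 963 (Stratus) > 942 (Pike)
Highest eligible bid: Novara at $999.
Second-highest bid $989 exceeds the reserve $977 → payment $989.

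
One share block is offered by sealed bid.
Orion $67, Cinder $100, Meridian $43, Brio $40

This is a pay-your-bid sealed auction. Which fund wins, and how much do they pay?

Bids in order: 100 (Cinder) > 67 (Orion) > 43 (Meridian) > 40 (Brio)
First-price: Cinder pays what they bid, $100.

Cinder pays $100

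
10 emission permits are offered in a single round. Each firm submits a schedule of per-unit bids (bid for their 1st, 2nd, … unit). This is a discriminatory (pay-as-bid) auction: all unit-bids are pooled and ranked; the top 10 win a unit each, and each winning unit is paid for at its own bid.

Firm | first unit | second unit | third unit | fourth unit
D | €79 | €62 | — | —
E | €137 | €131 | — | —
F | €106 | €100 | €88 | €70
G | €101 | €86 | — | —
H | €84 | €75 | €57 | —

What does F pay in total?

F pays €294

All unit-bids, highest first — top 10: 137 (E-1), 131 (E-2), 106 (F-1), 101 (G-1), 100 (F-2), 88 (F-3), 86 (G-2), 84 (H-1), 79 (D-1), 75 (H-2)
Next rejected bid: €70 (not a price — pay-as-bid).
F's winning unit-bids: 106 + 100 + 88 = €294.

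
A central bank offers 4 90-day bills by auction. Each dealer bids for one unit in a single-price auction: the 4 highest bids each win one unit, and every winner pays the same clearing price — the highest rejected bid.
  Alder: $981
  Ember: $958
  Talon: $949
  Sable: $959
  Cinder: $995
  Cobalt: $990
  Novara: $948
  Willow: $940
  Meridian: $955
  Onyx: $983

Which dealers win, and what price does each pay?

Cinder, Cobalt, Onyx, Alder; each pays $959

Ordering the bids: 995 (Cinder), 990 (Cobalt), 983 (Onyx), 981 (Alder), 959 (Sable), 958 (Ember), …
The 4 highest are Cinder, Cobalt, Onyx, Alder.
Clearing price = highest rejected bid = $959.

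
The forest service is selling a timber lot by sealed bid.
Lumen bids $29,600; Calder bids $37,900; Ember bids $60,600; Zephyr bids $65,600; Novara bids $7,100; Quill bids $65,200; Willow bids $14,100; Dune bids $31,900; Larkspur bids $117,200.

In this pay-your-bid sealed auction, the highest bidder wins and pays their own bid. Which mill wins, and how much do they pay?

Pay-your-bid sealed auction: the highest bidder wins and pays their own bid.
Sorting bids: 117,200 (Larkspur) > 65,600 (Zephyr) > 65,200 (Quill) > 60,600 (Ember) > 37,900 (Calder) > 31,900 (Dune) > …
Larkspur is highest → pays own bid, $117,200.

Larkspur pays $117,200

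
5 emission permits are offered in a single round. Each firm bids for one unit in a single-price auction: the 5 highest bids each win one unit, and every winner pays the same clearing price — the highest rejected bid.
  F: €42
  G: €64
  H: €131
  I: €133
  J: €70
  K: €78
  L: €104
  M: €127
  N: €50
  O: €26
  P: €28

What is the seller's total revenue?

Total revenue: €350

Ordering the bids: 133 (I), 131 (H), 127 (M), 104 (L), 78 (K), 70 (J), 64 (G), …
Top 5: I, H, M, L, K.
Highest unsuccessful bid: €70 → clearing price.
Total revenue = 5 × €70 = €350.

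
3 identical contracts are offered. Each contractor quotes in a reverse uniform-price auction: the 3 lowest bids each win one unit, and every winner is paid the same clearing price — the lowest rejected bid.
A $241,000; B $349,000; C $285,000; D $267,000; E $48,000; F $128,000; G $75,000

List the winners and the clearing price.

Sorting: 48,000 (E), 75,000 (G), 128,000 (F), 241,000 (A), 267,000 (D), …
Lowest 3: E, G, F.
Clearing price = lowest rejected bid = $241,000.

E, G, F; each is paid $241,000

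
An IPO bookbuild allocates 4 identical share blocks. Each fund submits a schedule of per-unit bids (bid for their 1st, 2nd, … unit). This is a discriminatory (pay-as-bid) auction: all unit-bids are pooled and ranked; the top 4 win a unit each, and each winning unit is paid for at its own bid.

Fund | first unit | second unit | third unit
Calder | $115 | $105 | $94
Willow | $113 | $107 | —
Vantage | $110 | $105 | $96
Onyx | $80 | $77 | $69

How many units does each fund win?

Merging the schedules and taking the best 4: 115 (Calder-1), 113 (Willow-1), 110 (Vantage-1), 107 (Willow-2)
Next rejected bid: $105 (not a price — pay-as-bid).
Allocation: Calder 1, Vantage 1, Willow 2.

Calder 1, Vantage 1, Willow 2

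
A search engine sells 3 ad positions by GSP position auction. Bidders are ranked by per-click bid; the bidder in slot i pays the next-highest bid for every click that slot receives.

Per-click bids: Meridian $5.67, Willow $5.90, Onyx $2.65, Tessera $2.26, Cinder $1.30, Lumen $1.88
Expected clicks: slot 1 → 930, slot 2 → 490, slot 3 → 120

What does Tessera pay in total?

Tessera pays $0.00

Sorting advertisers: $5.90 (Willow) > $5.67 (Meridian) > $2.65 (Onyx) > $2.26 (Tessera) > …
Tessera ranks below slot 3 → no slot, pays nothing.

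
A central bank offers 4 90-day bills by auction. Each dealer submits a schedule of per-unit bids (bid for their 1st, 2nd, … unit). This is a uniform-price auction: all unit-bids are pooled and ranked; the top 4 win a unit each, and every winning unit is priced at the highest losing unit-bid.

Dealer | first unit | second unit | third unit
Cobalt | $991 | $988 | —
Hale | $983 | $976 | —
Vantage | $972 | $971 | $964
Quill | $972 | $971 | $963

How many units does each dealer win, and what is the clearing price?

All unit-bids, highest first — top 4: 991 (Cobalt-1), 988 (Cobalt-2), 983 (Hale-1), 976 (Hale-2)
Highest rejected unit-bid = $972.
Allocation: Cobalt 2, Hale 2.

Cobalt 2, Hale 2; clearing price $972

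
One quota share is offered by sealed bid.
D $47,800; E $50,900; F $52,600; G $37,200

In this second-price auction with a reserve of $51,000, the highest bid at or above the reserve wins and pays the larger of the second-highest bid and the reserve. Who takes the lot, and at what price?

F pays $51,000

Second-price auction with a reserve of $51,000: the highest bid at or above the reserve wins and pays the larger of the second-highest bid and the reserve.
Sorting bids: 52,600 (F) > 50,900 (E) > 47,800 (D) > 37,200 (G)
F has the top bid at or above the reserve ($52,600).
Second-highest bid $50,900 is below the reserve $51,000, so the reserve binds → payment $51,000.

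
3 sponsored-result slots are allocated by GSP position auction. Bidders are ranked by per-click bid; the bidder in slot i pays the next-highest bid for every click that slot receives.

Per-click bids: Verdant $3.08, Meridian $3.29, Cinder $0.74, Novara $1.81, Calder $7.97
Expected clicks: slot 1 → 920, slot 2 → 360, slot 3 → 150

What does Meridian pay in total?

Sorting advertisers: $7.97 (Calder) > $3.29 (Meridian) > $3.08 (Verdant) > $1.81 (Novara) > …
Meridian holds slot 2 → pays next bid $3.08 × 360 clicks = $1108.80.

Meridian pays $1108.80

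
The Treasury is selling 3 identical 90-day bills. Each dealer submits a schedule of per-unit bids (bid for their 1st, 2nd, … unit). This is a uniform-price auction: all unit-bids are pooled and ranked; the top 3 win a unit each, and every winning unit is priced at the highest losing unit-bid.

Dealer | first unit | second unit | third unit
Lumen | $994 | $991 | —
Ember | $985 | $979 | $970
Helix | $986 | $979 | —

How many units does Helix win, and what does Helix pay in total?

All unit-bids, highest first — top 3: 994 (Lumen-1), 991 (Lumen-2), 986 (Helix-1)
First bid not allocated: $985.
Helix wins 1 unit(s) at $985 each.

Helix: 1 unit, pays $985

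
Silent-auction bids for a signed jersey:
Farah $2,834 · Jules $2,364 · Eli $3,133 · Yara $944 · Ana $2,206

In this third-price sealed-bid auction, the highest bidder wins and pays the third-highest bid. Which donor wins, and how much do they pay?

Bids ranked: 3,133 (Eli) > 2,834 (Farah) > 2,364 (Jules) > 2,206 (Ana) > 944 (Yara)
Eli wins; payment is bid #3 in the ranking = $2,364.

Eli pays $2,364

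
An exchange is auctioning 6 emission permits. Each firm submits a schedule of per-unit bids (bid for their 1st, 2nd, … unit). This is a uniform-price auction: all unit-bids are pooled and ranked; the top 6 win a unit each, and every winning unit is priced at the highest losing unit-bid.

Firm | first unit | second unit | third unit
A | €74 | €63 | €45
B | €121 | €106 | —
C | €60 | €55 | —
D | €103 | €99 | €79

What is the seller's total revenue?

All unit-bids, highest first — top 6: 121 (B-1), 106 (B-2), 103 (D-1), 99 (D-2), 79 (D-3), 74 (A-1)
The (k+1)-th unit-bid is €63.
Allocation: A 1, B 2, D 3. Every unit priced at €63.
Revenue = 6 × 63 = €378.

Total revenue: €378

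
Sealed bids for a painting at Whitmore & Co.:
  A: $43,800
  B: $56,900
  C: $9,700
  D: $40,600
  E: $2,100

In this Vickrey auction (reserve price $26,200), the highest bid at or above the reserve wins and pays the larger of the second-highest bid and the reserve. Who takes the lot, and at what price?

B pays $43,800

Bids in order: 56,900 (B) > 43,800 (A) > 40,600 (D) > 9,700 (C) > 2,100 (E)
Highest eligible bid: B at $56,900.
Second-highest bid $43,800 exceeds the reserve $26,200 → payment $43,800.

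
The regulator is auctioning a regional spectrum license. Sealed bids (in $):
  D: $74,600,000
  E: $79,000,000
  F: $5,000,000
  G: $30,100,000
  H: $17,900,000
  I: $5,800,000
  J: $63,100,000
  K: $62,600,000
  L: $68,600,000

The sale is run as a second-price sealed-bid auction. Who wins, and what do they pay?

Rule: the highest bidder wins and pays the second-highest bid.
Bids ranked: 79,000,000 (E) > 74,600,000 (D) > 68,600,000 (L) > 63,100,000 (J) > 62,600,000 (K) > 30,100,000 (G) > …
E is highest; pays the second-highest bid, $74,600,000.

E pays $74,600,000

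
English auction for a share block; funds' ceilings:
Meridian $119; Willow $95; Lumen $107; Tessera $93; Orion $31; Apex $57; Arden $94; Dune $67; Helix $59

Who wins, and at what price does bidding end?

Limits in order: 119 (Meridian) > 107 (Lumen) > 95 (Willow) > 94 (Arden) > 93 (Tessera) > 67 (Dune) > …
Once the price passes $107, only Meridian is left; the hammer falls at Lumen's limit of $107.

Meridian wins at $107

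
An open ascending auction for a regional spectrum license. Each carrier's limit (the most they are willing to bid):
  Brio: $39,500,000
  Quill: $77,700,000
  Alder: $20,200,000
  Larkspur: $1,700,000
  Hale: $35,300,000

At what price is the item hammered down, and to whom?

Quill wins at $39,500,000

Rule: the price rises until one bidder remains; the winner pays the price at which the last rival dropped out.
Limits ranked: 77,700,000 (Quill) > 39,500,000 (Brio) > 35,300,000 (Hale) > 20,200,000 (Alder) > 1,700,000 (Larkspur)
Brio is the last rival to drop out, at $39,500,000; Quill remains and wins at that price.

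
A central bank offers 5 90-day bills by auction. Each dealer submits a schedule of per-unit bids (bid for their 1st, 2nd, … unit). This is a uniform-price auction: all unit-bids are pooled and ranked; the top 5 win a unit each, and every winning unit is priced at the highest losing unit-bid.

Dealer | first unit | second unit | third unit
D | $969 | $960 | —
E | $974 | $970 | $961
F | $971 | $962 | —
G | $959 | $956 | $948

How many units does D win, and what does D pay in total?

D: 1 unit, pays $961

All unit-bids, highest first — top 5: 974 (E-1), 971 (F-1), 970 (E-2), 969 (D-1), 962 (F-2)
First bid not allocated: $961.
D wins 1 unit(s) at $961 each.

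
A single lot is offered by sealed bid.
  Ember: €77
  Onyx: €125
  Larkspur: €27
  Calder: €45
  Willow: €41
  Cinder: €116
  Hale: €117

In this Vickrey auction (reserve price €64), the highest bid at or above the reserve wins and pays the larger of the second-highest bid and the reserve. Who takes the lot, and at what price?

Rule: the highest bid at or above the reserve wins and pays the larger of the second-highest bid and the reserve.
Bids ranked: 125 (Onyx) > 117 (Hale) > 116 (Cinder) > 77 (Ember) > 45 (Calder) > 41 (Willow) > …
Highest eligible bid: Onyx at €125.
Second-highest bid €117 exceeds the reserve €64 → payment €117.

Onyx pays €117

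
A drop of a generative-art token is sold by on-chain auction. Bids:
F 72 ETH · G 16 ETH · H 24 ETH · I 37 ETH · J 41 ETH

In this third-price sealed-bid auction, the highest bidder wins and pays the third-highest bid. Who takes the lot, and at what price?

Bids in order: 72 (F) > 41 (J) > 37 (I) > 24 (H) > 16 (G)
F is highest; pays the third-highest bid, 37 ETH.

F pays 37 ETH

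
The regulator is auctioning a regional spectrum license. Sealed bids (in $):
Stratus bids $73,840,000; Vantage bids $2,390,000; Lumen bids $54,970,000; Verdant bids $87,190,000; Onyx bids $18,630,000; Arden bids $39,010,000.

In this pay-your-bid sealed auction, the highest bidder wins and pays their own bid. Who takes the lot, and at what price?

Bids ranked: 87,190,000 (Verdant) > 73,840,000 (Stratus) > 54,970,000 (Lumen) > 39,010,000 (Arden) > 18,630,000 (Onyx) > 2,390,000 (Vantage)
Verdant has the highest bid and pays exactly that: $87,190,000.

Verdant pays $87,190,000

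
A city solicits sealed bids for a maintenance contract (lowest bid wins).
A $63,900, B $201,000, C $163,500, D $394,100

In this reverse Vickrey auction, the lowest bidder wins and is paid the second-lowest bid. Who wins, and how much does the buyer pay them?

A is paid $163,500

Bids ranked: 63,900 (A) < 163,500 (C) < 201,000 (B) < 394,100 (D)
A is lowest; is paid the second-lowest bid, $163,500.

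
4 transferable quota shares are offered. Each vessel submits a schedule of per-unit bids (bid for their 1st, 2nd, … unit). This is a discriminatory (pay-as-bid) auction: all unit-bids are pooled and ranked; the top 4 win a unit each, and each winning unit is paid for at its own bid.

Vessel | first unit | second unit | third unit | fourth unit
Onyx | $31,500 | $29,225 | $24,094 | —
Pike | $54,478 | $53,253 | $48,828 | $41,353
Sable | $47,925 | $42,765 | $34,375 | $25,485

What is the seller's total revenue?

Total revenue: $204,484

Pooled unit-bids ranked (top 4): 54,478 (Pike-1), 53,253 (Pike-2), 48,828 (Pike-3), 47,925 (Sable-1)
Next rejected bid: $42,765 (not a price — pay-as-bid).
Each winning unit pays its own bid.
Revenue = 54,478 + 53,253 + 48,828 + 47,925 = $204,484.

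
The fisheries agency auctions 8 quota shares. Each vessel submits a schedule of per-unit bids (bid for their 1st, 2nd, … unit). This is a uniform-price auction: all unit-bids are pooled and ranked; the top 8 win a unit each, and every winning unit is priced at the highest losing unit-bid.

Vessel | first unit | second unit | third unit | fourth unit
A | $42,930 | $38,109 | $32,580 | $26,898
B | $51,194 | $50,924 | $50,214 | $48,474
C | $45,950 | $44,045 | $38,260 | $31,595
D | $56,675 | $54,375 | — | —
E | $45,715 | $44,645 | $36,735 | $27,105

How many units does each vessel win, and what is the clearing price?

B 4, C 1, D 2, E 1; clearing price $44,645

Pooled unit-bids ranked (top 8): 56,675 (D-1), 54,375 (D-2), 51,194 (B-1), 50,924 (B-2), 50,214 (B-3), 48,474 (B-4), 45,950 (C-1), 45,715 (E-1)
First bid not allocated: $44,645.
Allocation: B 4, C 1, D 2, E 1.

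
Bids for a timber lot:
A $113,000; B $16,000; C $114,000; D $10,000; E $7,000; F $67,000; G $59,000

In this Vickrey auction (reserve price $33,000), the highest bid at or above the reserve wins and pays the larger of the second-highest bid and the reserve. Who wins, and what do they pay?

Rule: the highest bid at or above the reserve wins and pays the larger of the second-highest bid and the reserve.
Sorting bids: 114,000 (C) > 113,000 (A) > 67,000 (F) > 59,000 (G) > 16,000 (B) > 10,000 (D) > …
C has the top bid at or above the reserve ($114,000).
Second-highest bid $113,000 exceeds the reserve $33,000 → payment $113,000.

C pays $113,000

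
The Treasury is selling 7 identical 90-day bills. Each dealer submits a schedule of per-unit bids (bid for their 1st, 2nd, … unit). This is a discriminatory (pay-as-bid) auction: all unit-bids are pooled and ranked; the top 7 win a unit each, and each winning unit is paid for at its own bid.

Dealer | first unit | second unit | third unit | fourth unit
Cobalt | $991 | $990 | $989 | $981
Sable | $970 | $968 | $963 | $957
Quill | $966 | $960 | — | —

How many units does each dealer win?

Cobalt 4, Quill 1, Sable 2

Merging the schedules and taking the best 7: 991 (Cobalt-1), 990 (Cobalt-2), 989 (Cobalt-3), 981 (Cobalt-4), 970 (Sable-1), 968 (Sable-2), 966 (Quill-1)
Next rejected bid: $963 (not a price — pay-as-bid).
Allocation: Cobalt 4, Quill 1, Sable 2.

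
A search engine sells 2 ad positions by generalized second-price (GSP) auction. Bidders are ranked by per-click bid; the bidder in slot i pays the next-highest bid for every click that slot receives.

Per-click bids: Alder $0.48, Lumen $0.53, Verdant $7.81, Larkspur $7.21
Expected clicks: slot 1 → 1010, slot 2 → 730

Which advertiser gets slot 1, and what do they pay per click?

Verdant; $7.21 per click

Ranked by bid: $7.81 (Verdant) > $7.21 (Larkspur) > $0.53 (Lumen) > …
Slot 1 goes to the first-ranked bidder, Verdant, who pays the next bid down: $7.21/click.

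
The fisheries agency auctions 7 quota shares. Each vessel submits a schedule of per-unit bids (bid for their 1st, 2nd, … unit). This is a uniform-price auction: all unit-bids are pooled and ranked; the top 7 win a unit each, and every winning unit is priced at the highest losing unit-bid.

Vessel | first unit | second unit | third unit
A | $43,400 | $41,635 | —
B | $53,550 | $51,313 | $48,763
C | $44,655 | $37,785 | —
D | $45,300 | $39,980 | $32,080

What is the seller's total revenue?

All unit-bids, highest first — top 7: 53,550 (B-1), 51,313 (B-2), 48,763 (B-3), 45,300 (D-1), 44,655 (C-1), 43,400 (A-1), 41,635 (A-2)
First bid not allocated: $39,980.
Allocation: A 2, B 3, C 1, D 1. Every unit priced at $39,980.
Revenue = 7 × 39,980 = $279,860.

Total revenue: $279,860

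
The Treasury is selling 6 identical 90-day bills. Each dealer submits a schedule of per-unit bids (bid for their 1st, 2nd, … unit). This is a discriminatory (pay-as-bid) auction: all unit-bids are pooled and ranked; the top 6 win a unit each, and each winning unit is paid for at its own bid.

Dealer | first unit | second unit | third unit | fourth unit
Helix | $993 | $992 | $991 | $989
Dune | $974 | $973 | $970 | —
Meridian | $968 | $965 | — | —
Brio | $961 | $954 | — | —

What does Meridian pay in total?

Pooled unit-bids ranked (top 6): 993 (Helix-1), 992 (Helix-2), 991 (Helix-3), 989 (Helix-4), 974 (Dune-1), 973 (Dune-2)
Next rejected bid: $970 (not a price — pay-as-bid).
Meridian wins no units.

Meridian pays $0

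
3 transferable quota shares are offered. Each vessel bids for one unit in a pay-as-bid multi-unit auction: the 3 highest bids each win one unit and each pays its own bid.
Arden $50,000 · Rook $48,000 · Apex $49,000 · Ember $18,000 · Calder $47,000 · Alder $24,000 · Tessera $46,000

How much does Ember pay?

Bids ranked high→low: 50,000 (Arden), 49,000 (Apex), 48,000 (Rook), 47,000 (Calder), 46,000 (Tessera), …
Top 3: Arden, Apex, Rook.
Ember does not win → $0.

Ember pays $0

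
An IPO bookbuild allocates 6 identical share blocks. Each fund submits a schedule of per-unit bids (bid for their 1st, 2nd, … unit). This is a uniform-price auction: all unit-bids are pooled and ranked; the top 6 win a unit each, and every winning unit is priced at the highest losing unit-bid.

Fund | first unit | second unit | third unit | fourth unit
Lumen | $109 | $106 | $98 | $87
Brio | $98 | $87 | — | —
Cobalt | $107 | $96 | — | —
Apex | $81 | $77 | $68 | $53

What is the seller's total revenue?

Total revenue: $522

Pooled unit-bids ranked (top 6): 109 (Lumen-1), 107 (Cobalt-1), 106 (Lumen-2), 98 (Lumen-3), 98 (Brio-1), 96 (Cobalt-2)
First bid not allocated: $87.
Allocation: Brio 1, Cobalt 2, Lumen 3. Every unit priced at $87.
Revenue = 6 × 87 = $522.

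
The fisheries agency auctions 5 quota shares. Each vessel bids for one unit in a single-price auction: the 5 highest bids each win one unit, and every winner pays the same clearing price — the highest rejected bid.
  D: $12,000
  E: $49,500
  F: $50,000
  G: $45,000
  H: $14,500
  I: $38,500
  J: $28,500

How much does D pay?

Bids ranked high→low: 50,000 (F), 49,500 (E), 45,000 (G), 38,500 (I), 28,500 (J), 14,500 (H), 12,000 (D)
Top 5: F, E, G, I, J.
First losing bid is H's $14,500, which sets the uniform price.
D does not win → pays $0.

D pays $0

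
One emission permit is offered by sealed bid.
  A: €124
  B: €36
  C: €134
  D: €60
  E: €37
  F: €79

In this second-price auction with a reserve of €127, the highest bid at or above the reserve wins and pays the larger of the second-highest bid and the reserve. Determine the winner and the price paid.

Bids in order: 134 (C) > 124 (A) > 79 (F) > 60 (D) > 37 (E) > 36 (B)
Highest eligible bid: C at €134.
Second-highest bid €124 is below the reserve €127, so the reserve binds → payment €127.

C pays €127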